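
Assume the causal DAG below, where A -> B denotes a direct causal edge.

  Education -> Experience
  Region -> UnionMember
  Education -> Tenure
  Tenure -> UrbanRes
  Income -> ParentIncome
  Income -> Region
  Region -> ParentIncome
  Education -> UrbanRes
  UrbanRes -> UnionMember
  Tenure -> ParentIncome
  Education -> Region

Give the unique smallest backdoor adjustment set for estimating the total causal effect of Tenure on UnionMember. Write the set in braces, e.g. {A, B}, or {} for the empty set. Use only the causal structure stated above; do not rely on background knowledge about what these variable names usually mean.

{Education}

Variables eligible for adjustment (non-descendants of Tenure, excluding Tenure and UnionMember): {Education, Experience, Income, Region}.
Backdoor paths from Tenure to UnionMember:
  P1: Tenure <- Education -> Region -> UnionMember
  P2: Tenure <- Education -> UrbanRes -> UnionMember
The empty set is not sufficient: P1 (Tenure <- Education -> Region -> UnionMember) has no collider blocking it and no conditioned non-collider, so it is open.
Try {Education}:
  P1: blocked at fork node Education ∈ conditioning set.
  P2: blocked at fork node Education ∈ conditioning set.
{Education} contains no descendant of Tenure and blocks every backdoor path.
No other singleton works — e.g. {Income} leaves P1 open — so {Education} is the unique smallest valid adjustment set.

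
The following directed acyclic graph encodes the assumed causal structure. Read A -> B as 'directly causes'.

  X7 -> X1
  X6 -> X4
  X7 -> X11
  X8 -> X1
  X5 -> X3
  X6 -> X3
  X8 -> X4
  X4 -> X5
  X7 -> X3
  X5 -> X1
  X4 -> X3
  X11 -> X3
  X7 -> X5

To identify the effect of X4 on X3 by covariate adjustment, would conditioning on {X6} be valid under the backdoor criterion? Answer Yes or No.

Backdoor paths from X4 to X3 (paths whose first edge points into X4):
  P1: X4 <- X6 -> X3
  P2: X4 <- X8 -> X1 <- X7 -> X11 -> X3
  P3: X4 <- X8 -> X1 <- X7 -> X5 -> X3
  P4: X4 <- X8 -> X1 <- X7 -> X3
  P5: X4 <- X8 -> X1 <- X5 <- X7 -> X11 -> X3
  P6: X4 <- X8 -> X1 <- X5 <- X7 -> X3
  P7: X4 <- X8 -> X1 <- X5 -> X3
Condition 1 (no descendant of X4 in the set): holds — descendants of X4 are {X1, X3, X5}; none are in {X6}.
Condition 2 (every backdoor path blocked by {X6}):
  P1: blocked at fork node X6 ∈ conditioning set.
  P2: blocked at collider X1 (neither it nor any descendant is in the conditioning set).
  P3: blocked at collider X1 (neither it nor any descendant is in the conditioning set).
  P4: blocked at collider X1 (neither it nor any descendant is in the conditioning set).
  P5: blocked at collider X1 (neither it nor any descendant is in the conditioning set).
  P6: blocked at collider X1 (neither it nor any descendant is in the conditioning set).
  P7: blocked at collider X1 (neither it nor any descendant is in the conditioning set).
{X6} satisfies the backdoor criterion.

Yes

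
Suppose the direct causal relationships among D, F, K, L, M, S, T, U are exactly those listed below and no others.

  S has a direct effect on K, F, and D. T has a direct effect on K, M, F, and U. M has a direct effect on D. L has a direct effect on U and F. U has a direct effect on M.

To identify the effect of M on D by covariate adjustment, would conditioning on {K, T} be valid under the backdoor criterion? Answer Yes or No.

Backdoor paths from M to D (paths whose first edge points into M):
  P1: M <- T -> U <- L -> F <- S -> D
  P2: M <- T -> F <- S -> D
  P3: M <- T -> K <- S -> D
  P4: M <- U <- L -> F <- T -> K <- S -> D
  P5: M <- U <- L -> F <- S -> D
  P6: M <- U <- T -> F <- S -> D
  P7: M <- U <- T -> K <- S -> D
Condition 1 (no descendant of M in the set): holds — descendants of M are {D}; none are in {K, T}.
Condition 2 (every backdoor path blocked by {K, T}):
  P1: blocked at fork node T ∈ conditioning set.
  P2: blocked at fork node T ∈ conditioning set.
  P3: blocked at fork node T ∈ conditioning set.
  P4: blocked at collider F (neither it nor any descendant is in the conditioning set).
  P5: blocked at collider F (neither it nor any descendant is in the conditioning set).
  P6: blocked at fork node T ∈ conditioning set.
  P7: blocked at fork node T ∈ conditioning set.
{K, T} satisfies the backdoor criterion.

Yes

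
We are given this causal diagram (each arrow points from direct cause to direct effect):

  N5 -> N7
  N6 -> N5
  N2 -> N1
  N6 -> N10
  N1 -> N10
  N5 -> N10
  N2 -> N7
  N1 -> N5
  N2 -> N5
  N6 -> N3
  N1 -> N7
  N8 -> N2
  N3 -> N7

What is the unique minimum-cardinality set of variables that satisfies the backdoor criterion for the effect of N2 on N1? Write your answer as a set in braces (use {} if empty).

{}

Variables eligible for adjustment (non-descendants of N2, excluding N2 and N1): {N3, N6, N8}.
Backdoor paths from N2 to N1:
  (none)
With no backdoor paths the empty set already satisfies the criterion, and it is trivially minimal.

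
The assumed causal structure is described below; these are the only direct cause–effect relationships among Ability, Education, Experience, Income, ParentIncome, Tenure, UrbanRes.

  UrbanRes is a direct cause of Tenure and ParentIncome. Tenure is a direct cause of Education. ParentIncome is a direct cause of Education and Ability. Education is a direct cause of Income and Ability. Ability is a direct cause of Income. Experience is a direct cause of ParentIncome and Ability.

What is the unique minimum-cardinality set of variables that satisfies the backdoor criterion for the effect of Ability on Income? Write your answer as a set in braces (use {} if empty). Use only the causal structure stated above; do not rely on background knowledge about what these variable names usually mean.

Variables eligible for adjustment (non-descendants of Ability, excluding Ability and Income): {Education, Experience, ParentIncome, Tenure, UrbanRes}.
Backdoor paths from Ability to Income:
  P1: Ability <- Experience -> ParentIncome <- UrbanRes -> Tenure -> Education -> Income
  P2: Ability <- Experience -> ParentIncome -> Education -> Income
  P3: Ability <- ParentIncome <- UrbanRes -> Tenure -> Education -> Income
  P4: Ability <- ParentIncome -> Education -> Income
  P5: Ability <- Education -> Income
The empty set is not sufficient: P2 (Ability <- Experience -> ParentIncome -> Education -> Income) has no collider blocking it and no conditioned non-collider, so it is open.
Try {Education}:
  P1: blocked at chain node Education ∈ conditioning set.
  P2: blocked at chain node Education ∈ conditioning set.
  P3: blocked at chain node Education ∈ conditioning set.
  P4: blocked at chain node Education ∈ conditioning set.
  P5: blocked at fork node Education ∈ conditioning set.
{Education} contains no descendant of Ability and blocks every backdoor path.
No other singleton works — e.g. {Experience} leaves P3 open — so {Education} is the unique smallest valid adjustment set.

{Education}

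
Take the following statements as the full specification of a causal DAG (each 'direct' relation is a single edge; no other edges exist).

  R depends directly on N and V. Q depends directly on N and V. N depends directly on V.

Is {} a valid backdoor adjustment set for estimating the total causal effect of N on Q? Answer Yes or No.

No

Backdoor paths from N to Q (paths whose first edge points into N):
  P1: N <- V -> Q
Condition 1 (no descendant of N in the set): holds — descendants of N are {Q, R}; none are in {}.
Condition 2 (every backdoor path blocked by {}):
  P1: open — no interior node is in the conditioning set.
{} does not satisfy the backdoor criterion.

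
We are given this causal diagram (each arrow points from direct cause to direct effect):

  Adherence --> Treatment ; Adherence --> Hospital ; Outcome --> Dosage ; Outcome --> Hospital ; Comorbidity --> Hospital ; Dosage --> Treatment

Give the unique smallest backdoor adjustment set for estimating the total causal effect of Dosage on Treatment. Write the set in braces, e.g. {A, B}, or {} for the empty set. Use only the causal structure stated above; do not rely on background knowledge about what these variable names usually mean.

{}

Variables eligible for adjustment (non-descendants of Dosage, excluding Dosage and Treatment): {Adherence, Comorbidity, Hospital, Outcome}.
Backdoor paths from Dosage to Treatment:
  P1: Dosage <- Outcome -> Hospital <- Adherence -> Treatment
Each backdoor path contains an unconditioned collider, so every path is already blocked with the empty conditioning set:
  P1: blocked at collider Hospital (neither it nor any descendant is in the conditioning set).
The empty set is therefore the unique smallest valid set.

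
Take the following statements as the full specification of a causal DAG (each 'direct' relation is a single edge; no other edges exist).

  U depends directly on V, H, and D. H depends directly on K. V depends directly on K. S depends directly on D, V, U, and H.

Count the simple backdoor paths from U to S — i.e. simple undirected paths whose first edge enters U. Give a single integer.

A backdoor path from U to S is any simple undirected path whose first edge points into U (i.e. leaves U via a parent).
Parents of U: {D, H, V}.
Enumerating:
  P1: U <- D -> S
  P2: U <- H <- K -> V -> S
  P3: U <- H -> S
  P4: U <- V <- K -> H -> S
  P5: U <- V -> S
That exhausts the simple backdoor paths. Count: 5.

5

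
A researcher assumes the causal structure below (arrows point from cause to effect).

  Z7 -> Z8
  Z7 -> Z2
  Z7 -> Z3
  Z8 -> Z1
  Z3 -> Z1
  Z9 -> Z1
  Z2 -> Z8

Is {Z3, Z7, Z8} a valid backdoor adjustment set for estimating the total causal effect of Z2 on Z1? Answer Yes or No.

Backdoor paths from Z2 to Z1 (paths whose first edge points into Z2):
  P1: Z2 <- Z7 -> Z3 -> Z1
  P2: Z2 <- Z7 -> Z8 -> Z1
Condition 1 (no descendant of Z2 in the set): FAILS — Z8 is a descendant of Z2.
Condition 2 (every backdoor path blocked by {Z3, Z7, Z8}):
  P1: blocked at fork node Z7 ∈ conditioning set.
  P2: blocked at fork node Z7 ∈ conditioning set.
{Z3, Z7, Z8} does not satisfy the backdoor criterion.

No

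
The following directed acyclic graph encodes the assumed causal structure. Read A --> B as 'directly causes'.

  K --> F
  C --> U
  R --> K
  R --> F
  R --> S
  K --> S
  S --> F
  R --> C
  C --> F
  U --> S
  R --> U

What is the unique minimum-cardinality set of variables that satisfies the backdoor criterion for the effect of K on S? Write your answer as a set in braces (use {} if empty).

{R}

Variables eligible for adjustment (non-descendants of K, excluding K and S): {C, R, U}.
Backdoor paths from K to S:
  P1: K <- R -> C -> U -> S
  P2: K <- R -> C -> F <- S
  P3: K <- R -> U <- C -> F <- S
  P4: K <- R -> U -> S
  P5: K <- R -> S
  P6: K <- R -> F <- C -> U -> S
  P7: K <- R -> F <- S
The empty set is not sufficient: P1 (K <- R -> C -> U -> S) has no collider blocking it and no conditioned non-collider, so it is open.
Try {R}:
  P1: blocked at fork node R ∈ conditioning set.
  P2: blocked at fork node R ∈ conditioning set.
  P3: blocked at fork node R ∈ conditioning set.
  P4: blocked at fork node R ∈ conditioning set.
  P5: blocked at fork node R ∈ conditioning set.
  P6: blocked at fork node R ∈ conditioning set.
  P7: blocked at fork node R ∈ conditioning set.
{R} contains no descendant of K and blocks every backdoor path.
No other singleton works — e.g. {C} leaves P4 open — so {R} is the unique smallest valid adjustment set.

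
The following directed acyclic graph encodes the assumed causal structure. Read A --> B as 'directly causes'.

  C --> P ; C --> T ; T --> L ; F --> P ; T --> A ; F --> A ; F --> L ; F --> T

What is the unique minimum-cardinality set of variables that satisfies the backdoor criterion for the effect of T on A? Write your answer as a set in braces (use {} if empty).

{F}

Variables eligible for adjustment (non-descendants of T, excluding T and A): {C, F, P}.
Backdoor paths from T to A:
  P1: T <- C -> P <- F -> A
  P2: T <- F -> A
The empty set is not sufficient: P2 (T <- F -> A) has no collider blocking it and no conditioned non-collider, so it is open.
Try {F}:
  P1: blocked at collider P (neither it nor any descendant is in the conditioning set).
  P2: blocked at fork node F ∈ conditioning set.
{F} contains no descendant of T and blocks every backdoor path.
No other singleton works — e.g. {C} leaves P2 open — so {F} is the unique smallest valid adjustment set.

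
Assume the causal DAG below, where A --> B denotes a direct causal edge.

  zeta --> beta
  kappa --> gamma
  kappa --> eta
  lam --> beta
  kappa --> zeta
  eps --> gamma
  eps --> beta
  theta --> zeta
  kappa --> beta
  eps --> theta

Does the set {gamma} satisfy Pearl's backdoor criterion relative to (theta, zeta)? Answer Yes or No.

No

Backdoor paths from theta to zeta (paths whose first edge points into theta):
  P1: theta <- eps -> gamma <- kappa -> zeta
  P2: theta <- eps -> gamma <- kappa -> beta <- zeta
  P3: theta <- eps -> beta <- kappa -> zeta
  P4: theta <- eps -> beta <- zeta
Condition 1 (no descendant of theta in the set): holds — descendants of theta are {beta, zeta}; none are in {gamma}.
Condition 2 (every backdoor path blocked by {gamma}):
  P1: open — collider(s) gamma are conditioned on (or have a conditioned descendant) and no non-collider on the path is in the set.
  P2: blocked at collider beta (neither it nor any descendant is in the conditioning set).
  P3: blocked at collider beta (neither it nor any descendant is in the conditioning set).
  P4: blocked at collider beta (neither it nor any descendant is in the conditioning set).
{gamma} does not satisfy the backdoor criterion.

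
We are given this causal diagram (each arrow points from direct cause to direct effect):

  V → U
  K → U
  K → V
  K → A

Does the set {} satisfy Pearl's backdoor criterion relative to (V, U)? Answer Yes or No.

No

Backdoor paths from V to U (paths whose first edge points into V):
  P1: V <- K -> U
Condition 1 (no descendant of V in the set): holds — descendants of V are {U}; none are in {}.
Condition 2 (every backdoor path blocked by {}):
  P1: open — no interior node is in the conditioning set.
{} does not satisfy the backdoor criterion.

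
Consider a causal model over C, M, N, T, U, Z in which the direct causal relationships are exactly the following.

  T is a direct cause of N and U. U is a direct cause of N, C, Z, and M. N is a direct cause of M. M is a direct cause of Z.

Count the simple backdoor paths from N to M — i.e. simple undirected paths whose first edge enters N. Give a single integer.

4

A backdoor path from N to M is any simple undirected path whose first edge points into N (i.e. leaves N via a parent).
Parents of N: {T, U}.
Enumerating:
  P1: N <- T -> U -> M
  P2: N <- T -> U -> Z <- M
  P3: N <- U -> M
  P4: N <- U -> Z <- M
That exhausts the simple backdoor paths. Count: 4.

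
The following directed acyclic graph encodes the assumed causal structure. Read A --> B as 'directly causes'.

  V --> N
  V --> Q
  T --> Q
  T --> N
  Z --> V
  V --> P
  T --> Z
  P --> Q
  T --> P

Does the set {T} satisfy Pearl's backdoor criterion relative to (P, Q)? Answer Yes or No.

No

Backdoor paths from P to Q (paths whose first edge points into P):
  P1: P <- T -> Z -> V -> Q
  P2: P <- T -> N <- V -> Q
  P3: P <- T -> Q
  P4: P <- V <- Z <- T -> Q
  P5: P <- V -> N <- T -> Q
  P6: P <- V -> Q
Condition 1 (no descendant of P in the set): holds — descendants of P are {Q}; none are in {T}.
Condition 2 (every backdoor path blocked by {T}):
  P1: blocked at fork node T ∈ conditioning set.
  P2: blocked at fork node T ∈ conditioning set.
  P3: blocked at fork node T ∈ conditioning set.
  P4: blocked at fork node T ∈ conditioning set.
  P5: blocked at collider N (neither it nor any descendant is in the conditioning set).
  P6: open — no interior node is in the conditioning set.
{T} does not satisfy the backdoor criterion.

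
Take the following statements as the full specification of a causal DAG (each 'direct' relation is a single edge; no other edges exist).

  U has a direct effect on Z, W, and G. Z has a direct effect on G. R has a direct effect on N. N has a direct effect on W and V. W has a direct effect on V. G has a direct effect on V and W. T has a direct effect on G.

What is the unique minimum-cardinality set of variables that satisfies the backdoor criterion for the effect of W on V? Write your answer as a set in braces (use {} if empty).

{G, N}

Variables eligible for adjustment (non-descendants of W, excluding W and V): {G, N, R, T, U, Z}.
Backdoor paths from W to V:
  P1: W <- U -> Z -> G -> V
  P2: W <- U -> G -> V
  P3: W <- N -> V
  P4: W <- G -> V
The empty set is not sufficient: P1 (W <- U -> Z -> G -> V) has no collider blocking it and no conditioned non-collider, so it is open.
Try {G, N}:
  P1: blocked at chain node G ∈ conditioning set.
  P2: blocked at chain node G ∈ conditioning set.
  P3: blocked at fork node N ∈ conditioning set.
  P4: blocked at fork node G ∈ conditioning set.
{G, N} contains no descendant of W and blocks every backdoor path.
Every element of {G, N} is needed (dropping G leaves P1 open; dropping N leaves P3 open), so no proper subset is valid.
Among all size-2 subsets of the eligible variables, only {G, N} blocks every backdoor path, so it is the unique smallest valid adjustment set.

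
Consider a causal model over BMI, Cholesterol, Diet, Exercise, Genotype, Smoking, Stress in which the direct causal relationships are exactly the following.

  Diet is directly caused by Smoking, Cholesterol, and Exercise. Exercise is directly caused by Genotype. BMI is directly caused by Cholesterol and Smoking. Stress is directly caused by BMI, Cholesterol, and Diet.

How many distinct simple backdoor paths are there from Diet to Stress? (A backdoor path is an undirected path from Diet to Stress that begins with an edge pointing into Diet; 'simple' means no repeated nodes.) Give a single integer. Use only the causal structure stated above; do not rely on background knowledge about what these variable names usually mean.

4

A backdoor path from Diet to Stress is any simple undirected path whose first edge points into Diet (i.e. leaves Diet via a parent).
Parents of Diet: {Cholesterol, Exercise, Smoking}.
Enumerating:
  P1: Diet <- Cholesterol -> BMI -> Stress
  P2: Diet <- Cholesterol -> Stress
  P3: Diet <- Smoking -> BMI <- Cholesterol -> Stress
  P4: Diet <- Smoking -> BMI -> Stress
That exhausts the simple backdoor paths. Count: 4.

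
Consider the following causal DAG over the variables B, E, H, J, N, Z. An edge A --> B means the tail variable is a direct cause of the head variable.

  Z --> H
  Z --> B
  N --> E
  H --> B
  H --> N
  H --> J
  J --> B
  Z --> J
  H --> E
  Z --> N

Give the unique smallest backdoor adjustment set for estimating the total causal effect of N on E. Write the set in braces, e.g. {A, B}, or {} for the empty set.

Variables eligible for adjustment (non-descendants of N, excluding N and E): {B, H, J, Z}.
Backdoor paths from N to E:
  P1: N <- Z -> H -> E
  P2: N <- Z -> J <- H -> E
  P3: N <- Z -> J -> B <- H -> E
  P4: N <- Z -> B <- H -> E
  P5: N <- Z -> B <- J <- H -> E
  P6: N <- H -> E
The empty set is not sufficient: P1 (N <- Z -> H -> E) has no collider blocking it and no conditioned non-collider, so it is open.
Try {H}:
  P1: blocked at chain node H ∈ conditioning set.
  P2: blocked at collider J (neither it nor any descendant is in the conditioning set).
  P3: blocked at collider B (neither it nor any descendant is in the conditioning set).
  P4: blocked at collider B (neither it nor any descendant is in the conditioning set).
  P5: blocked at collider B (neither it nor any descendant is in the conditioning set).
  P6: blocked at fork node H ∈ conditioning set.
{H} contains no descendant of N and blocks every backdoor path.
No other singleton works — e.g. {Z} leaves P6 open — so {H} is the unique smallest valid adjustment set.

{H}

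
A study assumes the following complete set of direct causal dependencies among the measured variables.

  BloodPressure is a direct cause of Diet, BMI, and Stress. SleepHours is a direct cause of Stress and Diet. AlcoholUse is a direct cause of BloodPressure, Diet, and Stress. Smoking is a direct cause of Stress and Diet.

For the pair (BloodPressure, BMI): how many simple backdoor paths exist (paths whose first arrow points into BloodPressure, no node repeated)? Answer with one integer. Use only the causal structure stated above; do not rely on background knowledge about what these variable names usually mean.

0

A backdoor path from BloodPressure to BMI is any simple undirected path whose first edge points into BloodPressure (i.e. leaves BloodPressure via a parent).
Parents of BloodPressure: {AlcoholUse}.
No simple path from any parent of BloodPressure reaches BMI without revisiting BloodPressure, so there are no backdoor paths.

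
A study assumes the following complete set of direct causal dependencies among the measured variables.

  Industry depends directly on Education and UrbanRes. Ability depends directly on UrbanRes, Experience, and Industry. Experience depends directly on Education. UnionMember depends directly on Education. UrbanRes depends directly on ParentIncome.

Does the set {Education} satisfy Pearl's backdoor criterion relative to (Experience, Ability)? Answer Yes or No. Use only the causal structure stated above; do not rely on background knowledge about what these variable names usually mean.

Yes

Backdoor paths from Experience to Ability (paths whose first edge points into Experience):
  P1: Experience <- Education -> Industry <- UrbanRes -> Ability
  P2: Experience <- Education -> Industry -> Ability
Condition 1 (no descendant of Experience in the set): holds — descendants of Experience are {Ability}; none are in {Education}.
Condition 2 (every backdoor path blocked by {Education}):
  P1: blocked at fork node Education ∈ conditioning set.
  P2: blocked at fork node Education ∈ conditioning set.
{Education} satisfies the backdoor criterion.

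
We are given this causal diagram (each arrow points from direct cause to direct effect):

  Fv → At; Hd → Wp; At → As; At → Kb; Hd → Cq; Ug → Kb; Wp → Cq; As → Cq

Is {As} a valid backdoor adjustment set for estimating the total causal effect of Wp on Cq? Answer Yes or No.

No

Backdoor paths from Wp to Cq (paths whose first edge points into Wp):
  P1: Wp <- Hd -> Cq
Condition 1 (no descendant of Wp in the set): holds — descendants of Wp are {Cq}; none are in {As}.
Condition 2 (every backdoor path blocked by {As}):
  P1: open — no interior node is in the conditioning set.
{As} does not satisfy the backdoor criterion.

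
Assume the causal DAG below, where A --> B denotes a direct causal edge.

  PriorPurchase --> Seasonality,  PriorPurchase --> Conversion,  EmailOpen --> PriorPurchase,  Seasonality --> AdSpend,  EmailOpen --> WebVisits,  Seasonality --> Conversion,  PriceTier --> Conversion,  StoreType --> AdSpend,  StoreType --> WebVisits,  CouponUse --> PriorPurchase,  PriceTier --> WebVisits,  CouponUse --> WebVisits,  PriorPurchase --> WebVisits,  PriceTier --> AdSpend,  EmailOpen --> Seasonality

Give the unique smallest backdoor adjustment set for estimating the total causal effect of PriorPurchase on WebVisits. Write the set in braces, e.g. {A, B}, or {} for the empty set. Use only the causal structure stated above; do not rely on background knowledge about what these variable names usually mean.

{CouponUse, EmailOpen}

Variables eligible for adjustment (non-descendants of PriorPurchase, excluding PriorPurchase and WebVisits): {CouponUse, EmailOpen, PriceTier, StoreType}.
Backdoor paths from PriorPurchase to WebVisits:
  P1: PriorPurchase <- CouponUse -> WebVisits
  P2: PriorPurchase <- EmailOpen -> Seasonality -> Conversion <- PriceTier -> AdSpend <- StoreType -> WebVisits
  P3: PriorPurchase <- EmailOpen -> Seasonality -> Conversion <- PriceTier -> WebVisits
  P4: PriorPurchase <- EmailOpen -> Seasonality -> AdSpend <- PriceTier -> WebVisits
  P5: PriorPurchase <- EmailOpen -> Seasonality -> AdSpend <- StoreType -> WebVisits
  P6: PriorPurchase <- EmailOpen -> WebVisits
The empty set is not sufficient: P1 (PriorPurchase <- CouponUse -> WebVisits) has no collider blocking it and no conditioned non-collider, so it is open.
Try {CouponUse, EmailOpen}:
  P1: blocked at fork node CouponUse ∈ conditioning set.
  P2: blocked at fork node EmailOpen ∈ conditioning set.
  P3: blocked at fork node EmailOpen ∈ conditioning set.
  P4: blocked at fork node EmailOpen ∈ conditioning set.
  P5: blocked at fork node EmailOpen ∈ conditioning set.
  P6: blocked at fork node EmailOpen ∈ conditioning set.
{CouponUse, EmailOpen} contains no descendant of PriorPurchase and blocks every backdoor path.
Every element of {CouponUse, EmailOpen} is needed (dropping CouponUse leaves P1 open; dropping EmailOpen leaves P6 open), so no proper subset is valid.
Among all size-2 subsets of the eligible variables, only {CouponUse, EmailOpen} blocks every backdoor path, so it is the unique smallest valid adjustment set.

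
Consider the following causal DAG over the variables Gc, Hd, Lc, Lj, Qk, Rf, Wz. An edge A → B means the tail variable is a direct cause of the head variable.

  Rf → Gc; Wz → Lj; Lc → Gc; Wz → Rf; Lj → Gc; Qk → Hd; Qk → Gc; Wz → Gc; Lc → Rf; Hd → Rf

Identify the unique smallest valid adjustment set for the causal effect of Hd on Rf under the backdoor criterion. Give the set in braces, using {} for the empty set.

Variables eligible for adjustment (non-descendants of Hd, excluding Hd and Rf): {Lc, Lj, Qk, Wz}.
Backdoor paths from Hd to Rf:
  P1: Hd <- Qk -> Gc <- Wz -> Rf
  P2: Hd <- Qk -> Gc <- Lc -> Rf
  P3: Hd <- Qk -> Gc <- Lj <- Wz -> Rf
  P4: Hd <- Qk -> Gc <- Rf
Each backdoor path contains an unconditioned collider, so every path is already blocked with the empty conditioning set:
  P1: blocked at collider Gc (neither it nor any descendant is in the conditioning set).
  P2: blocked at collider Gc (neither it nor any descendant is in the conditioning set).
  P3: blocked at collider Gc (neither it nor any descendant is in the conditioning set).
  P4: blocked at collider Gc (neither it nor any descendant is in the conditioning set).
The empty set is therefore the unique smallest valid set.

{}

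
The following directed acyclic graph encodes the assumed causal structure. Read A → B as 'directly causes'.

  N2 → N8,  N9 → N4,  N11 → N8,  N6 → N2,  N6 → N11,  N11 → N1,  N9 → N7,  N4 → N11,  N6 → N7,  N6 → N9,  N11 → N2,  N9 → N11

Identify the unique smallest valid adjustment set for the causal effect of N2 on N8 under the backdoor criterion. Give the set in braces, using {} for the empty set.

Variables eligible for adjustment (non-descendants of N2, excluding N2 and N8): {N1, N11, N4, N6, N7, N9}.
Backdoor paths from N2 to N8:
  P1: N2 <- N6 -> N9 -> N4 -> N11 -> N8
  P2: N2 <- N6 -> N9 -> N11 -> N8
  P3: N2 <- N6 -> N7 <- N9 -> N4 -> N11 -> N8
  P4: N2 <- N6 -> N7 <- N9 -> N11 -> N8
  P5: N2 <- N6 -> N11 -> N8
  P6: N2 <- N11 -> N8
The empty set is not sufficient: P1 (N2 <- N6 -> N9 -> N4 -> N11 -> N8) has no collider blocking it and no conditioned non-collider, so it is open.
Try {N11}:
  P1: blocked at chain node N11 ∈ conditioning set.
  P2: blocked at chain node N11 ∈ conditioning set.
  P3: blocked at collider N7 (neither it nor any descendant is in the conditioning set).
  P4: blocked at collider N7 (neither it nor any descendant is in the conditioning set).
  P5: blocked at chain node N11 ∈ conditioning set.
  P6: blocked at fork node N11 ∈ conditioning set.
{N11} contains no descendant of N2 and blocks every backdoor path.
No other singleton works — e.g. {N6} leaves P6 open — so {N11} is the unique smallest valid adjustment set.

{N11}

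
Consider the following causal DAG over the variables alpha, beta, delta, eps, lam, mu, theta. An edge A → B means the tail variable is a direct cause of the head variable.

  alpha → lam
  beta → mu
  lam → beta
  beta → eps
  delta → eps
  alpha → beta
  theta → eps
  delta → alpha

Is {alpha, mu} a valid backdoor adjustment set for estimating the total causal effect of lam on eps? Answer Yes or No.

Backdoor paths from lam to eps (paths whose first edge points into lam):
  P1: lam <- alpha <- delta -> eps
  P2: lam <- alpha -> beta -> eps
Condition 1 (no descendant of lam in the set): FAILS — mu is a descendant of lam.
Condition 2 (every backdoor path blocked by {alpha, mu}):
  P1: blocked at chain node alpha ∈ conditioning set.
  P2: blocked at fork node alpha ∈ conditioning set.
{alpha, mu} does not satisfy the backdoor criterion.

No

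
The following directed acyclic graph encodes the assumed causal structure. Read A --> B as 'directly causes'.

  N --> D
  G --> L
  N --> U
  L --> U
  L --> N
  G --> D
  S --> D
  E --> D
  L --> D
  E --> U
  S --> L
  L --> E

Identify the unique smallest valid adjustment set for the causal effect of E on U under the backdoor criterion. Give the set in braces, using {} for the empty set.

{L}

Variables eligible for adjustment (non-descendants of E, excluding E and U): {G, L, N, S}.
Backdoor paths from E to U:
  P1: E <- L <- S -> D <- N -> U
  P2: E <- L <- G -> D <- N -> U
  P3: E <- L -> N -> U
  P4: E <- L -> U
  P5: E <- L -> D <- N -> U
The empty set is not sufficient: P3 (E <- L -> N -> U) has no collider blocking it and no conditioned non-collider, so it is open.
Try {L}:
  P1: blocked at chain node L ∈ conditioning set.
  P2: blocked at chain node L ∈ conditioning set.
  P3: blocked at fork node L ∈ conditioning set.
  P4: blocked at fork node L ∈ conditioning set.
  P5: blocked at fork node L ∈ conditioning set.
{L} contains no descendant of E and blocks every backdoor path.
No other singleton works — e.g. {S} leaves P3 open — so {L} is the unique smallest valid adjustment set.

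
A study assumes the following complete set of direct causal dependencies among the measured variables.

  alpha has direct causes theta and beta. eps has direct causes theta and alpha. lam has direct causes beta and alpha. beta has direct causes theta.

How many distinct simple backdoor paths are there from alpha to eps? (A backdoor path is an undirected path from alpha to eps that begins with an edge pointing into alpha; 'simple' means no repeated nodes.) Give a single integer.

A backdoor path from alpha to eps is any simple undirected path whose first edge points into alpha (i.e. leaves alpha via a parent).
Parents of alpha: {beta, theta}.
Enumerating:
  P1: alpha <- theta -> eps
  P2: alpha <- beta <- theta -> eps
That exhausts the simple backdoor paths. Count: 2.

2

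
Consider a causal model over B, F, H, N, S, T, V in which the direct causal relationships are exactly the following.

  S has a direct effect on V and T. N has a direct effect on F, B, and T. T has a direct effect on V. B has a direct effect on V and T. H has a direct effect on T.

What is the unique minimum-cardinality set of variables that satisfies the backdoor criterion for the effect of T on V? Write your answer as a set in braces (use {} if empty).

{B, S}

Variables eligible for adjustment (non-descendants of T, excluding T and V): {B, F, H, N, S}.
Backdoor paths from T to V:
  P1: T <- S -> V
  P2: T <- N -> B -> V
  P3: T <- B -> V
The empty set is not sufficient: P1 (T <- S -> V) has no collider blocking it and no conditioned non-collider, so it is open.
Try {B, S}:
  P1: blocked at fork node S ∈ conditioning set.
  P2: blocked at chain node B ∈ conditioning set.
  P3: blocked at fork node B ∈ conditioning set.
{B, S} contains no descendant of T and blocks every backdoor path.
Every element of {B, S} is needed (dropping B leaves P2 open; dropping S leaves P1 open), so no proper subset is valid.
Among all size-2 subsets of the eligible variables, only {B, S} blocks every backdoor path, so it is the unique smallest valid adjustment set.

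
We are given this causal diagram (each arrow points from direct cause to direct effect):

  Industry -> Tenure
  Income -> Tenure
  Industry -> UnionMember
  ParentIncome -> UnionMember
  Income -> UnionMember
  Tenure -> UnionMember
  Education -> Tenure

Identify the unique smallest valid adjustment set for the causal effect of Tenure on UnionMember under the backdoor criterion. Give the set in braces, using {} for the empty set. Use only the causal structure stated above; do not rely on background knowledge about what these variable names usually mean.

Variables eligible for adjustment (non-descendants of Tenure, excluding Tenure and UnionMember): {Education, Income, Industry, ParentIncome}.
Backdoor paths from Tenure to UnionMember:
  P1: Tenure <- Industry -> UnionMember
  P2: Tenure <- Income -> UnionMember
The empty set is not sufficient: P1 (Tenure <- Industry -> UnionMember) has no collider blocking it and no conditioned non-collider, so it is open.
Try {Income, Industry}:
  P1: blocked at fork node Industry ∈ conditioning set.
  P2: blocked at fork node Income ∈ conditioning set.
{Income, Industry} contains no descendant of Tenure and blocks every backdoor path.
Every element of {Income, Industry} is needed (dropping Income leaves P2 open; dropping Industry leaves P1 open), so no proper subset is valid.
Among all size-2 subsets of the eligible variables, only {Income, Industry} blocks every backdoor path, so it is the unique smallest valid adjustment set.

{Income, Industry}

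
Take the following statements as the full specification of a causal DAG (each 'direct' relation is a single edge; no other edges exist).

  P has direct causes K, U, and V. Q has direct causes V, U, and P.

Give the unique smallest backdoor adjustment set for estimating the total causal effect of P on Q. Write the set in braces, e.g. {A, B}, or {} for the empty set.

Variables eligible for adjustment (non-descendants of P, excluding P and Q): {K, U, V}.
Backdoor paths from P to Q:
  P1: P <- V -> Q
  P2: P <- U -> Q
The empty set is not sufficient: P1 (P <- V -> Q) has no collider blocking it and no conditioned non-collider, so it is open.
Try {U, V}:
  P1: blocked at fork node V ∈ conditioning set.
  P2: blocked at fork node U ∈ conditioning set.
{U, V} contains no descendant of P and blocks every backdoor path.
Every element of {U, V} is needed (dropping U leaves P2 open; dropping V leaves P1 open), so no proper subset is valid.
Among all size-2 subsets of the eligible variables, only {U, V} blocks every backdoor path, so it is the unique smallest valid adjustment set.

{U, V}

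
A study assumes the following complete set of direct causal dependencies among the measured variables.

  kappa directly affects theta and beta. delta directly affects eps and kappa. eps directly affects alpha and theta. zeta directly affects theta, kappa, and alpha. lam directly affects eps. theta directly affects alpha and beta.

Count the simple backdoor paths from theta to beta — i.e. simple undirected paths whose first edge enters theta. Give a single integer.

5

A backdoor path from theta to beta is any simple undirected path whose first edge points into theta (i.e. leaves theta via a parent).
Parents of theta: {eps, kappa, zeta}.
Enumerating:
  P1: theta <- zeta -> kappa -> beta
  P2: theta <- zeta -> alpha <- eps <- delta -> kappa -> beta
  P3: theta <- kappa -> beta
  P4: theta <- eps <- delta -> kappa -> beta
  P5: theta <- eps -> alpha <- zeta -> kappa -> beta
That exhausts the simple backdoor paths. Count: 5.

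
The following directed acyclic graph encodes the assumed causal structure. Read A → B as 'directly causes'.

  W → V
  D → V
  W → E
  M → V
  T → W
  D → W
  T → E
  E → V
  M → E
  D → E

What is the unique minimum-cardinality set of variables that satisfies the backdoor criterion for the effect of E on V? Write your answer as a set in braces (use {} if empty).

{D, M, W}

Variables eligible for adjustment (non-descendants of E, excluding E and V): {D, M, T, W}.
Backdoor paths from E to V:
  P1: E <- D -> W -> V
  P2: E <- D -> V
  P3: E <- M -> V
  P4: E <- T -> W <- D -> V
  P5: E <- T -> W -> V
  P6: E <- W <- D -> V
  P7: E <- W -> V
The empty set is not sufficient: P1 (E <- D -> W -> V) has no collider blocking it and no conditioned non-collider, so it is open.
Try {D, M, W}:
  P1: blocked at fork node D ∈ conditioning set.
  P2: blocked at fork node D ∈ conditioning set.
  P3: blocked at fork node M ∈ conditioning set.
  P4: blocked at fork node D ∈ conditioning set.
  P5: blocked at chain node W ∈ conditioning set.
  P6: blocked at chain node W ∈ conditioning set.
  P7: blocked at fork node W ∈ conditioning set.
{D, M, W} contains no descendant of E and blocks every backdoor path.
Every element of {D, M, W} is needed (dropping D leaves P2 open; dropping M leaves P3 open; dropping W leaves P5 open), so no proper subset is valid.
Among all size-3 subsets of the eligible variables, only {D, M, W} blocks every backdoor path, so it is the unique smallest valid adjustment set.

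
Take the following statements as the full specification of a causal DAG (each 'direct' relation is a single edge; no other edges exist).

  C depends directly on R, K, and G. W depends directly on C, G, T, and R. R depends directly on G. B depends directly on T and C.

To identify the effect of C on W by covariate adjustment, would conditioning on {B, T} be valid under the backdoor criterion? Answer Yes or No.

Backdoor paths from C to W (paths whose first edge points into C):
  P1: C <- G -> R -> W
  P2: C <- G -> W
  P3: C <- R <- G -> W
  P4: C <- R -> W
Condition 1 (no descendant of C in the set): FAILS — B is a descendant of C.
Condition 2 (every backdoor path blocked by {B, T}):
  P1: open — no interior node is in the conditioning set.
  P2: open — no interior node is in the conditioning set.
  P3: open — no interior node is in the conditioning set.
  P4: open — no interior node is in the conditioning set.
{B, T} does not satisfy the backdoor criterion.

No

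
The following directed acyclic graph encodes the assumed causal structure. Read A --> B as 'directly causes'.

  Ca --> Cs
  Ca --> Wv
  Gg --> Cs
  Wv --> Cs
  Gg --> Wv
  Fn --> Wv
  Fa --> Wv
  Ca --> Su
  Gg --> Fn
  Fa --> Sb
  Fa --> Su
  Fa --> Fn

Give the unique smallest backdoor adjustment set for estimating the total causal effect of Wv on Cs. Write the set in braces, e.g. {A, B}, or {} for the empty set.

Variables eligible for adjustment (non-descendants of Wv, excluding Wv and Cs): {Ca, Fa, Fn, Gg, Sb, Su}.
Backdoor paths from Wv to Cs:
  P1: Wv <- Gg -> Fn <- Fa -> Su <- Ca -> Cs
  P2: Wv <- Gg -> Cs
  P3: Wv <- Fa -> Fn <- Gg -> Cs
  P4: Wv <- Fa -> Su <- Ca -> Cs
  P5: Wv <- Fn <- Gg -> Cs
  P6: Wv <- Fn <- Fa -> Su <- Ca -> Cs
  P7: Wv <- Ca -> Su <- Fa -> Fn <- Gg -> Cs
  P8: Wv <- Ca -> Cs
The empty set is not sufficient: P2 (Wv <- Gg -> Cs) has no collider blocking it and no conditioned non-collider, so it is open.
Try {Ca, Gg}:
  P1: blocked at fork node Gg ∈ conditioning set.
  P2: blocked at fork node Gg ∈ conditioning set.
  P3: blocked at collider Fn (neither it nor any descendant is in the conditioning set).
  P4: blocked at collider Su (neither it nor any descendant is in the conditioning set).
  P5: blocked at fork node Gg ∈ conditioning set.
  P6: blocked at collider Su (neither it nor any descendant is in the conditioning set).
  P7: blocked at fork node Ca ∈ conditioning set.
  P8: blocked at fork node Ca ∈ conditioning set.
{Ca, Gg} contains no descendant of Wv and blocks every backdoor path.
Every element of {Ca, Gg} is needed (dropping Ca leaves P8 open; dropping Gg leaves P2 open), so no proper subset is valid.
Among all size-2 subsets of the eligible variables, only {Ca, Gg} blocks every backdoor path, so it is the unique smallest valid adjustment set.

{Ca, Gg}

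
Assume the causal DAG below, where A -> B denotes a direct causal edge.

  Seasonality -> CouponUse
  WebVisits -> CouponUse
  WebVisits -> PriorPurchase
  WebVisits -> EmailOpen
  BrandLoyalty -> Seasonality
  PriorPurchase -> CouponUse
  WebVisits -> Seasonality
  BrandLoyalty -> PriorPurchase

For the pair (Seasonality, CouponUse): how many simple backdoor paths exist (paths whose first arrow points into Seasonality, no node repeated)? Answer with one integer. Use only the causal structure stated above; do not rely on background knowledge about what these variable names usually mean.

4

A backdoor path from Seasonality to CouponUse is any simple undirected path whose first edge points into Seasonality (i.e. leaves Seasonality via a parent).
Parents of Seasonality: {BrandLoyalty, WebVisits}.
Enumerating:
  P1: Seasonality <- BrandLoyalty -> PriorPurchase <- WebVisits -> CouponUse
  P2: Seasonality <- BrandLoyalty -> PriorPurchase -> CouponUse
  P3: Seasonality <- WebVisits -> PriorPurchase -> CouponUse
  P4: Seasonality <- WebVisits -> CouponUse
That exhausts the simple backdoor paths. Count: 4.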